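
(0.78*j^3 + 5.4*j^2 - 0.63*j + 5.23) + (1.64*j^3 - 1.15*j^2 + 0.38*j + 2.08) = 2.42*j^3 + 4.25*j^2 - 0.25*j + 7.31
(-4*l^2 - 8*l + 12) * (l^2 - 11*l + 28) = -4*l^4 + 36*l^3 - 12*l^2 - 356*l + 336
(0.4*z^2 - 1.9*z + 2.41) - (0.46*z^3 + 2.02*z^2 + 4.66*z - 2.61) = -0.46*z^3 - 1.62*z^2 - 6.56*z + 5.02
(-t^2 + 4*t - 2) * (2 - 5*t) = 5*t^3 - 22*t^2 + 18*t - 4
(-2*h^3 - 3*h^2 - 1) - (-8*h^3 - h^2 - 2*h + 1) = 6*h^3 - 2*h^2 + 2*h - 2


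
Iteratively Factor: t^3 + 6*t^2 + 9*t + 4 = (t + 1)*(t^2 + 5*t + 4) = (t + 1)^2*(t + 4)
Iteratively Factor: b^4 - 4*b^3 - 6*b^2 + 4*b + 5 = (b + 1)*(b^3 - 5*b^2 - b + 5) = (b + 1)^2*(b^2 - 6*b + 5) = (b - 1)*(b + 1)^2*(b - 5)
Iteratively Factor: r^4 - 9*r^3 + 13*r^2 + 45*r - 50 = (r - 5)*(r^3 - 4*r^2 - 7*r + 10) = (r - 5)*(r - 1)*(r^2 - 3*r - 10) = (r - 5)^2*(r - 1)*(r + 2)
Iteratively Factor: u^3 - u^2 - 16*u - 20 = (u - 5)*(u^2 + 4*u + 4) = (u - 5)*(u + 2)*(u + 2)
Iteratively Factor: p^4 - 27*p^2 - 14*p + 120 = (p + 4)*(p^3 - 4*p^2 - 11*p + 30) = (p - 5)*(p + 4)*(p^2 + p - 6) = (p - 5)*(p + 3)*(p + 4)*(p - 2)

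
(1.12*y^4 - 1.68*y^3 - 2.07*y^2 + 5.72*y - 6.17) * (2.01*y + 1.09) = 2.2512*y^5 - 2.156*y^4 - 5.9919*y^3 + 9.2409*y^2 - 6.1669*y - 6.7253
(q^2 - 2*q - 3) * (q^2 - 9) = q^4 - 2*q^3 - 12*q^2 + 18*q + 27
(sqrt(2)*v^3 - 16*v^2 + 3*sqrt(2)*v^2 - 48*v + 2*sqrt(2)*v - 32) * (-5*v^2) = -5*sqrt(2)*v^5 - 15*sqrt(2)*v^4 + 80*v^4 - 10*sqrt(2)*v^3 + 240*v^3 + 160*v^2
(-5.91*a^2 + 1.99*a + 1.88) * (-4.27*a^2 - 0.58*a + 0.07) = 25.2357*a^4 - 5.0695*a^3 - 9.5955*a^2 - 0.9511*a + 0.1316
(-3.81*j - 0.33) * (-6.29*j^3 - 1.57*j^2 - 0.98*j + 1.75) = 23.9649*j^4 + 8.0574*j^3 + 4.2519*j^2 - 6.3441*j - 0.5775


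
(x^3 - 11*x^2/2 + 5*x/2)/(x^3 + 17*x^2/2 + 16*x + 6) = x*(2*x^2 - 11*x + 5)/(2*x^3 + 17*x^2 + 32*x + 12)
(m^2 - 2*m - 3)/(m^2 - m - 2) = (m - 3)/(m - 2)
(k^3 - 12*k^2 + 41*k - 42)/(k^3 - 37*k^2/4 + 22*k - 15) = 4*(k^2 - 10*k + 21)/(4*k^2 - 29*k + 30)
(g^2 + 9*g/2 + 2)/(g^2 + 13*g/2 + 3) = (g + 4)/(g + 6)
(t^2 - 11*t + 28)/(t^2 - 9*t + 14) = (t - 4)/(t - 2)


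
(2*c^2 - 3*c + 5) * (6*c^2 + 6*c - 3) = 12*c^4 - 6*c^3 + 6*c^2 + 39*c - 15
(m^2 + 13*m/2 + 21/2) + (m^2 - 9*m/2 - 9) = 2*m^2 + 2*m + 3/2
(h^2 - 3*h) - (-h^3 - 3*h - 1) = h^3 + h^2 + 1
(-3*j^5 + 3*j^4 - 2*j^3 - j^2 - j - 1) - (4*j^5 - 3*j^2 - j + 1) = -7*j^5 + 3*j^4 - 2*j^3 + 2*j^2 - 2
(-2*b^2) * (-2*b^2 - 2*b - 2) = 4*b^4 + 4*b^3 + 4*b^2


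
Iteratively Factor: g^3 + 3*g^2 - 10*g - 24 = (g + 2)*(g^2 + g - 12) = (g + 2)*(g + 4)*(g - 3)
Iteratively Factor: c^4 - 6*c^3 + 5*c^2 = (c - 1)*(c^3 - 5*c^2) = c*(c - 1)*(c^2 - 5*c) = c^2*(c - 1)*(c - 5)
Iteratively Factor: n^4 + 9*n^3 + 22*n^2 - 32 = (n + 4)*(n^3 + 5*n^2 + 2*n - 8) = (n + 4)^2*(n^2 + n - 2) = (n - 1)*(n + 4)^2*(n + 2)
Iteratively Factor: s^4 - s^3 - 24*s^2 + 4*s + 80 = (s - 2)*(s^3 + s^2 - 22*s - 40) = (s - 5)*(s - 2)*(s^2 + 6*s + 8) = (s - 5)*(s - 2)*(s + 2)*(s + 4)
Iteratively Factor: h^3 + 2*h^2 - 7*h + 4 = (h + 4)*(h^2 - 2*h + 1) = (h - 1)*(h + 4)*(h - 1)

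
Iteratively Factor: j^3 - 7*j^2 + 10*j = (j - 2)*(j^2 - 5*j) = (j - 5)*(j - 2)*(j)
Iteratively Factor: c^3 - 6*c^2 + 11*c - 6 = (c - 1)*(c^2 - 5*c + 6) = (c - 2)*(c - 1)*(c - 3)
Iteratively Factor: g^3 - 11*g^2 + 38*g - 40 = (g - 2)*(g^2 - 9*g + 20) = (g - 5)*(g - 2)*(g - 4)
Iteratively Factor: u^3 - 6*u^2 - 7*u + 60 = (u - 5)*(u^2 - u - 12) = (u - 5)*(u - 4)*(u + 3)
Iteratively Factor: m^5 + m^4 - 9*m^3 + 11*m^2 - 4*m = (m - 1)*(m^4 + 2*m^3 - 7*m^2 + 4*m) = (m - 1)*(m + 4)*(m^3 - 2*m^2 + m) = m*(m - 1)*(m + 4)*(m^2 - 2*m + 1) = m*(m - 1)^2*(m + 4)*(m - 1)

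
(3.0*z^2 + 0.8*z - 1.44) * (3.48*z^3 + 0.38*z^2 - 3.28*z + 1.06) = 10.44*z^5 + 3.924*z^4 - 14.5472*z^3 + 0.00879999999999992*z^2 + 5.5712*z - 1.5264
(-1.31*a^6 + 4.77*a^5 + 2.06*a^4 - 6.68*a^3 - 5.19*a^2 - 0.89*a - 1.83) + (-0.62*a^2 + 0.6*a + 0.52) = -1.31*a^6 + 4.77*a^5 + 2.06*a^4 - 6.68*a^3 - 5.81*a^2 - 0.29*a - 1.31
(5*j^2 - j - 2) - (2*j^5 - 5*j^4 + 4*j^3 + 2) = -2*j^5 + 5*j^4 - 4*j^3 + 5*j^2 - j - 4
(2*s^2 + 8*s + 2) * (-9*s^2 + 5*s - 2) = -18*s^4 - 62*s^3 + 18*s^2 - 6*s - 4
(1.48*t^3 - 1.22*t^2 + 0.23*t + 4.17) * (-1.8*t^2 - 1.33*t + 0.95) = -2.664*t^5 + 0.2276*t^4 + 2.6146*t^3 - 8.9709*t^2 - 5.3276*t + 3.9615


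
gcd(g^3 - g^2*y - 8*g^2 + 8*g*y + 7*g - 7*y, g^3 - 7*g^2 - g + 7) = g^2 - 8*g + 7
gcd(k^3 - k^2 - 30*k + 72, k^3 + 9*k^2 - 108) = k^2 + 3*k - 18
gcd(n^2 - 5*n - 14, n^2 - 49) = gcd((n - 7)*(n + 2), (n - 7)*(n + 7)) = n - 7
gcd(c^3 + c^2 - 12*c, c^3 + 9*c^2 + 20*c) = c^2 + 4*c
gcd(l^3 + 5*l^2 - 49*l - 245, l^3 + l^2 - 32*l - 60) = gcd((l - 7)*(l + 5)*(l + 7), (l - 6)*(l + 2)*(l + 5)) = l + 5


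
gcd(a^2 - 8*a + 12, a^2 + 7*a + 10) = 1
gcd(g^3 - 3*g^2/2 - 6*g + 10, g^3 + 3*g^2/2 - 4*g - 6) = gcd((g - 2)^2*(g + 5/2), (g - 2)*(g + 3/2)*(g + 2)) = g - 2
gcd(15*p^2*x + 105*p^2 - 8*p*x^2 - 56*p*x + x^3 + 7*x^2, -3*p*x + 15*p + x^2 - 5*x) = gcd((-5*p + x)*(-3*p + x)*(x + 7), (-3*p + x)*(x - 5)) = -3*p + x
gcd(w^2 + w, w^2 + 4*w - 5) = 1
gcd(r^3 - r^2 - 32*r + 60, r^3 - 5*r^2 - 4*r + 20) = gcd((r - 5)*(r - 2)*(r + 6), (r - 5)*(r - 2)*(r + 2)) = r^2 - 7*r + 10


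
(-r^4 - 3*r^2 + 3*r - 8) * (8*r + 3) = -8*r^5 - 3*r^4 - 24*r^3 + 15*r^2 - 55*r - 24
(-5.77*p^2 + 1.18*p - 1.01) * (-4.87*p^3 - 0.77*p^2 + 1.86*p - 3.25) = 28.0999*p^5 - 1.3037*p^4 - 6.7221*p^3 + 21.725*p^2 - 5.7136*p + 3.2825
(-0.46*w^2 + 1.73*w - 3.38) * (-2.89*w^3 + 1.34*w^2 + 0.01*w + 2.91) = 1.3294*w^5 - 5.6161*w^4 + 12.0818*w^3 - 5.8505*w^2 + 5.0005*w - 9.8358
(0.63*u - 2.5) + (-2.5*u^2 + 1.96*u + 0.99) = -2.5*u^2 + 2.59*u - 1.51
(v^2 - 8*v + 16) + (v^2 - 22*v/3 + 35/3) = 2*v^2 - 46*v/3 + 83/3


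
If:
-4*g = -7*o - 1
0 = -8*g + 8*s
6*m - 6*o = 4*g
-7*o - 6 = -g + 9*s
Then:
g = -5/12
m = -83/126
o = -8/21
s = -5/12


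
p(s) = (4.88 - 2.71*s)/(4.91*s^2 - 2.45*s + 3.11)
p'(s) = (2.45 - 9.82*s)*(4.88 - 2.71*s)/(4.91*s^2 - 2.45*s + 3.11)^2 - 2.71/(4.91*s^2 - 2.45*s + 3.11) = (13.3061*s^2 - 47.9216*s + 3.5279)/(24.1081*s^4 - 24.059*s^3 + 36.5427*s^2 - 15.239*s + 9.6721)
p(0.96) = 0.43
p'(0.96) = -1.08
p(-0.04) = 1.55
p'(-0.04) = 0.53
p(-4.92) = 0.14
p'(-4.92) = 0.03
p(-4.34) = 0.16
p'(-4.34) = 0.04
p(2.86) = -0.08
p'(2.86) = -0.02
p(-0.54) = 1.08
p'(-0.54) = 0.97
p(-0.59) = 1.03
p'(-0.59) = 0.93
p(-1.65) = 0.46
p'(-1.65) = 0.28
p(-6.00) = 0.11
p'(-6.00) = 0.02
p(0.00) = 1.57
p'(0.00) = 0.36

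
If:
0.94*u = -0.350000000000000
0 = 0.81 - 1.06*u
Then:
No Solution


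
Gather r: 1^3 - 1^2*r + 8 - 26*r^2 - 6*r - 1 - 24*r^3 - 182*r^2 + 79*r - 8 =-24*r^3 - 208*r^2 + 72*r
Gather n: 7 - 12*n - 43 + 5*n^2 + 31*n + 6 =5*n^2 + 19*n - 30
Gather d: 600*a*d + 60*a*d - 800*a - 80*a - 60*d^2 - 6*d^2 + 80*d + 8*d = -880*a - 66*d^2 + d*(660*a + 88)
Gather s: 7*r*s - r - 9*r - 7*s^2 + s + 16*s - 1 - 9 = -10*r - 7*s^2 + s*(7*r + 17) - 10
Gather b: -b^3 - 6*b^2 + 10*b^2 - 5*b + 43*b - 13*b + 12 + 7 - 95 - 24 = -b^3 + 4*b^2 + 25*b - 100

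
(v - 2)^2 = v^2 - 4*v + 4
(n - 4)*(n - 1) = n^2 - 5*n + 4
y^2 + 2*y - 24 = (y - 4)*(y + 6)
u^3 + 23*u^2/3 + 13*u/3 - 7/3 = (u - 1/3)*(u + 1)*(u + 7)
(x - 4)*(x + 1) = x^2 - 3*x - 4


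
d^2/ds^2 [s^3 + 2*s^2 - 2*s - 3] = 6*s + 4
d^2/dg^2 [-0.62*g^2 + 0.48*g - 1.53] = -1.24000000000000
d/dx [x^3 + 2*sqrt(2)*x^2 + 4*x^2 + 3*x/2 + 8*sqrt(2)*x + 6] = 3*x^2 + 4*sqrt(2)*x + 8*x + 3/2 + 8*sqrt(2)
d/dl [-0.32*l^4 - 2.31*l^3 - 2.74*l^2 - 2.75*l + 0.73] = -1.28*l^3 - 6.93*l^2 - 5.48*l - 2.75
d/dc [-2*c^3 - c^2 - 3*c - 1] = -6*c^2 - 2*c - 3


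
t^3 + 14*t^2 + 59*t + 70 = (t + 2)*(t + 5)*(t + 7)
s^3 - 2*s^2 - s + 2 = (s - 2)*(s - 1)*(s + 1)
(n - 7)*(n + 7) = n^2 - 49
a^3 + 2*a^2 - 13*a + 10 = (a - 2)*(a - 1)*(a + 5)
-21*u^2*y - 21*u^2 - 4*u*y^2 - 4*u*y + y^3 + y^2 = (-7*u + y)*(3*u + y)*(y + 1)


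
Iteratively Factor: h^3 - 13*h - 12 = (h + 3)*(h^2 - 3*h - 4) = (h + 1)*(h + 3)*(h - 4)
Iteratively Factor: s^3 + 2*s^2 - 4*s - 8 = (s + 2)*(s^2 - 4) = (s + 2)^2*(s - 2)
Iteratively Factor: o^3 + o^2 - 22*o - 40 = (o - 5)*(o^2 + 6*o + 8) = (o - 5)*(o + 4)*(o + 2)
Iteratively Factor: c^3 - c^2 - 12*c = (c)*(c^2 - c - 12) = c*(c + 3)*(c - 4)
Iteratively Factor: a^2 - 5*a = (a)*(a - 5)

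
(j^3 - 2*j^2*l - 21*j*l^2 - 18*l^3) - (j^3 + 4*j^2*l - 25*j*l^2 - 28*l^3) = -6*j^2*l + 4*j*l^2 + 10*l^3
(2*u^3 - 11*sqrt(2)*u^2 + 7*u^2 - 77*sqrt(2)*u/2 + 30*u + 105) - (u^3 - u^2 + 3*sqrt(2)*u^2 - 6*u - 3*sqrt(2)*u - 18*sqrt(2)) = u^3 - 14*sqrt(2)*u^2 + 8*u^2 - 71*sqrt(2)*u/2 + 36*u + 18*sqrt(2) + 105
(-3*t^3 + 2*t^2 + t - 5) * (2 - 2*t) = 6*t^4 - 10*t^3 + 2*t^2 + 12*t - 10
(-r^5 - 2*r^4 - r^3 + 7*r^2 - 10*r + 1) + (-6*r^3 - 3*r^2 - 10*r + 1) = -r^5 - 2*r^4 - 7*r^3 + 4*r^2 - 20*r + 2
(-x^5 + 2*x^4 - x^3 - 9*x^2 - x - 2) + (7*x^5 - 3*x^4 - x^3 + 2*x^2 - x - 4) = 6*x^5 - x^4 - 2*x^3 - 7*x^2 - 2*x - 6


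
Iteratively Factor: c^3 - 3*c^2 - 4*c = (c)*(c^2 - 3*c - 4) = c*(c - 4)*(c + 1)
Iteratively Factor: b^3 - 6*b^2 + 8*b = (b - 4)*(b^2 - 2*b) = b*(b - 4)*(b - 2)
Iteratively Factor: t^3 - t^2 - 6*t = (t)*(t^2 - t - 6) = t*(t + 2)*(t - 3)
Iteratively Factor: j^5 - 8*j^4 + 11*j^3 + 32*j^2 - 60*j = (j - 2)*(j^4 - 6*j^3 - j^2 + 30*j) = (j - 5)*(j - 2)*(j^3 - j^2 - 6*j) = (j - 5)*(j - 3)*(j - 2)*(j^2 + 2*j) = (j - 5)*(j - 3)*(j - 2)*(j + 2)*(j)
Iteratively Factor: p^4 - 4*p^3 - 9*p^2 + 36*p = (p)*(p^3 - 4*p^2 - 9*p + 36) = p*(p + 3)*(p^2 - 7*p + 12) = p*(p - 4)*(p + 3)*(p - 3)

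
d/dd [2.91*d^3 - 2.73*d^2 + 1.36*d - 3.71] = 8.73*d^2 - 5.46*d + 1.36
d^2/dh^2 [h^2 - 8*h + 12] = 2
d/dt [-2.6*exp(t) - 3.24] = -2.6*exp(t)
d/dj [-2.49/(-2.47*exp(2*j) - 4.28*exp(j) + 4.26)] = (-12.3006*exp(j) - 10.6572)*exp(j)/(2.47*exp(2*j) + 4.28*exp(j) - 4.26)^2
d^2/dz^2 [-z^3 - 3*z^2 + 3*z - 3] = -6*z - 6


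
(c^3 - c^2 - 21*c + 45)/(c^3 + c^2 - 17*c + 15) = (c - 3)/(c - 1)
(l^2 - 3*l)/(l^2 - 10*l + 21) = l/(l - 7)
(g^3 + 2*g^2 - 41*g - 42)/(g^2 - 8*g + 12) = (g^2 + 8*g + 7)/(g - 2)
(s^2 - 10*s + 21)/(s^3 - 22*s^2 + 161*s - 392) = (s - 3)/(s^2 - 15*s + 56)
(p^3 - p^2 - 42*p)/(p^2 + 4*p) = (p^2 - p - 42)/(p + 4)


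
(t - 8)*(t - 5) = t^2 - 13*t + 40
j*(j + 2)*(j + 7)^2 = j^4 + 16*j^3 + 77*j^2 + 98*j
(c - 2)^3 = c^3 - 6*c^2 + 12*c - 8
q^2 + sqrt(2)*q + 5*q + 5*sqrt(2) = (q + 5)*(q + sqrt(2))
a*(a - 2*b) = a^2 - 2*a*b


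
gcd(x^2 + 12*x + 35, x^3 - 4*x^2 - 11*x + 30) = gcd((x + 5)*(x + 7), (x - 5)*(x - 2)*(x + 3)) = 1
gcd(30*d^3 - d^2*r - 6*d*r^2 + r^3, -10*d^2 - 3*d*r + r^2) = -10*d^2 - 3*d*r + r^2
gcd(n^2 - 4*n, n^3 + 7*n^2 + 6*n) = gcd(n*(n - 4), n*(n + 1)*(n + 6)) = n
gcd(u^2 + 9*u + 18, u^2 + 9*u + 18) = u^2 + 9*u + 18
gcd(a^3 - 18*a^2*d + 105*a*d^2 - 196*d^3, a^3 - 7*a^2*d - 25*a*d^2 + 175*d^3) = a - 7*d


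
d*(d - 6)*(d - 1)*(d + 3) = d^4 - 4*d^3 - 15*d^2 + 18*d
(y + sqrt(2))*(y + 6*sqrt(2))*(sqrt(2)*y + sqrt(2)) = sqrt(2)*y^3 + sqrt(2)*y^2 + 14*y^2 + 14*y + 12*sqrt(2)*y + 12*sqrt(2)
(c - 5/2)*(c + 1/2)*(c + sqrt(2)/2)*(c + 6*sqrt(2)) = c^4 - 2*c^3 + 13*sqrt(2)*c^3/2 - 13*sqrt(2)*c^2 + 19*c^2/4 - 12*c - 65*sqrt(2)*c/8 - 15/2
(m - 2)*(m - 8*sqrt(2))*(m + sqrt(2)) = m^3 - 7*sqrt(2)*m^2 - 2*m^2 - 16*m + 14*sqrt(2)*m + 32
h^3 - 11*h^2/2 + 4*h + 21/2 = (h - 7/2)*(h - 3)*(h + 1)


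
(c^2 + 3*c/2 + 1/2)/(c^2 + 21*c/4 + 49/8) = 4*(2*c^2 + 3*c + 1)/(8*c^2 + 42*c + 49)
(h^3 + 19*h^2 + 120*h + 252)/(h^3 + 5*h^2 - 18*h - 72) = (h^2 + 13*h + 42)/(h^2 - h - 12)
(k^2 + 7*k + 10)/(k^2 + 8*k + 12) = (k + 5)/(k + 6)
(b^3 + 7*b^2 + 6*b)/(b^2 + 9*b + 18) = b*(b + 1)/(b + 3)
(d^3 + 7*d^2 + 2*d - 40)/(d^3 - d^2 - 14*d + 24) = (d + 5)/(d - 3)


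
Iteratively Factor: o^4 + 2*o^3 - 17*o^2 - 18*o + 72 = (o + 4)*(o^3 - 2*o^2 - 9*o + 18) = (o + 3)*(o + 4)*(o^2 - 5*o + 6) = (o - 3)*(o + 3)*(o + 4)*(o - 2)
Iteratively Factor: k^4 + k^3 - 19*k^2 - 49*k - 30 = (k + 3)*(k^3 - 2*k^2 - 13*k - 10) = (k + 2)*(k + 3)*(k^2 - 4*k - 5) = (k - 5)*(k + 2)*(k + 3)*(k + 1)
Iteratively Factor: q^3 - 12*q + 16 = (q + 4)*(q^2 - 4*q + 4) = (q - 2)*(q + 4)*(q - 2)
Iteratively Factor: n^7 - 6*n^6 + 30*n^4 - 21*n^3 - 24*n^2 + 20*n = (n + 1)*(n^6 - 7*n^5 + 7*n^4 + 23*n^3 - 44*n^2 + 20*n) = (n - 5)*(n + 1)*(n^5 - 2*n^4 - 3*n^3 + 8*n^2 - 4*n) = n*(n - 5)*(n + 1)*(n^4 - 2*n^3 - 3*n^2 + 8*n - 4) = n*(n - 5)*(n + 1)*(n + 2)*(n^3 - 4*n^2 + 5*n - 2) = n*(n - 5)*(n - 2)*(n + 1)*(n + 2)*(n^2 - 2*n + 1) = n*(n - 5)*(n - 2)*(n - 1)*(n + 1)*(n + 2)*(n - 1)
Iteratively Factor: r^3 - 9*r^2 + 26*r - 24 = (r - 3)*(r^2 - 6*r + 8) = (r - 4)*(r - 3)*(r - 2)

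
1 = 1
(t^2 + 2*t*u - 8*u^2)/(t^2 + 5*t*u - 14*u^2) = (t + 4*u)/(t + 7*u)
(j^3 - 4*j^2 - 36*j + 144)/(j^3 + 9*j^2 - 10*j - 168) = (j - 6)/(j + 7)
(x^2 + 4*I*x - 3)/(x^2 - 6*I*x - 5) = (-x^2 - 4*I*x + 3)/(-x^2 + 6*I*x + 5)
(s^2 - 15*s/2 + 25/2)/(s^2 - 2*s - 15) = (s - 5/2)/(s + 3)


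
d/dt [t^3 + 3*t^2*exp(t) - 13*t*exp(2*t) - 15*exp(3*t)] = 3*t^2*exp(t) + 3*t^2 - 26*t*exp(2*t) + 6*t*exp(t) - 45*exp(3*t) - 13*exp(2*t)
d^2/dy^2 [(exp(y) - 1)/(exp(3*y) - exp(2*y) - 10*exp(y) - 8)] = (4*exp(6*y) - 12*exp(5*y) + 52*exp(4*y) + 110*exp(3*y) - 150*exp(2*y) - 148*exp(y) + 144)*exp(y)/(exp(9*y) - 3*exp(8*y) - 27*exp(7*y) + 35*exp(6*y) + 318*exp(5*y) + 156*exp(4*y) - 1288*exp(3*y) - 2592*exp(2*y) - 1920*exp(y) - 512)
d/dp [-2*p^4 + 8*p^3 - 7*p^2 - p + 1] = -8*p^3 + 24*p^2 - 14*p - 1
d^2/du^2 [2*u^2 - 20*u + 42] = 4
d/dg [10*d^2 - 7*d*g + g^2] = -7*d + 2*g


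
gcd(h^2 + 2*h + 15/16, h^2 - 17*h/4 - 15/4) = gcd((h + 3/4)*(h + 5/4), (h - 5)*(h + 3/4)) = h + 3/4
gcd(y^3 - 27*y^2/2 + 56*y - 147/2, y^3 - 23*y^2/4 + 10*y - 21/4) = y - 3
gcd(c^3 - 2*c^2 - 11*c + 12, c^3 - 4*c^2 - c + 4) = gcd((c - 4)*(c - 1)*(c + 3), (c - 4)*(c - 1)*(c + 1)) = c^2 - 5*c + 4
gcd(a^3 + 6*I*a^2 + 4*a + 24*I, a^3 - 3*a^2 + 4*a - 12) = a^2 + 4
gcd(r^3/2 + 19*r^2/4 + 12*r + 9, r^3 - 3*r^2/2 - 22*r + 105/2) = 1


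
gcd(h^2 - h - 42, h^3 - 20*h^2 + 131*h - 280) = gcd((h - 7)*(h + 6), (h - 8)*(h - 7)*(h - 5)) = h - 7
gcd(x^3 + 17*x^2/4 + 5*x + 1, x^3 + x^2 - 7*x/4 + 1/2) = x + 2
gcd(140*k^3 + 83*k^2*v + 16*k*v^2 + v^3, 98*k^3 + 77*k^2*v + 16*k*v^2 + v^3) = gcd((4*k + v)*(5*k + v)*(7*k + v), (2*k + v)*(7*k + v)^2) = 7*k + v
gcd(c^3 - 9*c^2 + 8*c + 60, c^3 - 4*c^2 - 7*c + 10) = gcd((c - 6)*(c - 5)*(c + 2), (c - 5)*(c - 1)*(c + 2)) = c^2 - 3*c - 10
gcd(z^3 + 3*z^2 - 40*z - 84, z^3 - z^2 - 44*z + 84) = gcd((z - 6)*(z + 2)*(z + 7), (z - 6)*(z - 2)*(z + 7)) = z^2 + z - 42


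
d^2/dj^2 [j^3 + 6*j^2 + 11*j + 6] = 6*j + 12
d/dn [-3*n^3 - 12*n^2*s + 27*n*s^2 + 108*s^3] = -9*n^2 - 24*n*s + 27*s^2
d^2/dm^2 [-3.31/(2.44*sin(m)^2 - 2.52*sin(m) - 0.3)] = (-78.825664*sin(m)^4 + 61.057584*sin(m)^3 + 87.526992*sin(m)^2 - 119.612808*sin(m) + 46.885488)/(-2.44*sin(m)^2 + 2.52*sin(m) + 0.3)^3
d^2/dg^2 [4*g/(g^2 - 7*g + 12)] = 8*(g*(2*g - 7)^2 + (7 - 3*g)*(g^2 - 7*g + 12))/(g^2 - 7*g + 12)^3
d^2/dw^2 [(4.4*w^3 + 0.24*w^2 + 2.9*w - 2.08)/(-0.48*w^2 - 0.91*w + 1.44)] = (-7.105427357601e-15*w^4 - 14.496496*w^3 + 36.474624*w^2 - 61.318656*w - 2.27536)/(0.110592*w^6 + 0.628992*w^5 + 0.197136*w^4 - 3.020381*w^3 - 0.591408000000001*w^2 + 5.660928*w - 2.985984)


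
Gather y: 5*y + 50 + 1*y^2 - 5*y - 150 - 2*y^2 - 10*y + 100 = -y^2 - 10*y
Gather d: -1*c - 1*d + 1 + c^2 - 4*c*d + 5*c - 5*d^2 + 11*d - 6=c^2 + 4*c - 5*d^2 + d*(10 - 4*c) - 5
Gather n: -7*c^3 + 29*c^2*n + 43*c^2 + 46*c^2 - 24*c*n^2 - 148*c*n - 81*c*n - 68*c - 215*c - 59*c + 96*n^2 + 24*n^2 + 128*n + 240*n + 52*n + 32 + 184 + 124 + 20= -7*c^3 + 89*c^2 - 342*c + n^2*(120 - 24*c) + n*(29*c^2 - 229*c + 420) + 360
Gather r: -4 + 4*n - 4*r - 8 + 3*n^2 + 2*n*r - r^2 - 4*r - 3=3*n^2 + 4*n - r^2 + r*(2*n - 8) - 15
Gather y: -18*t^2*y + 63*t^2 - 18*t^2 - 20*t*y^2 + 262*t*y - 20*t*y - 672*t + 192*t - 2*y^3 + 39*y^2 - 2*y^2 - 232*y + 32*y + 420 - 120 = 45*t^2 - 480*t - 2*y^3 + y^2*(37 - 20*t) + y*(-18*t^2 + 242*t - 200) + 300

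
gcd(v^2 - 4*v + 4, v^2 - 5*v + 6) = v - 2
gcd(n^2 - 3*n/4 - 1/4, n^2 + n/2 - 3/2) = n - 1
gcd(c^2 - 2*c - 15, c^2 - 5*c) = c - 5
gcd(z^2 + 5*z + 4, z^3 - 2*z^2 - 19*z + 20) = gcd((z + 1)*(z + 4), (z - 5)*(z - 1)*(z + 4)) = z + 4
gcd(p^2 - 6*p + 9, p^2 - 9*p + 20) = 1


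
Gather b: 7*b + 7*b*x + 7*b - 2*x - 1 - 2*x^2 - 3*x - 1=b*(7*x + 14) - 2*x^2 - 5*x - 2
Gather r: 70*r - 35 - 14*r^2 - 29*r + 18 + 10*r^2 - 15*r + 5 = -4*r^2 + 26*r - 12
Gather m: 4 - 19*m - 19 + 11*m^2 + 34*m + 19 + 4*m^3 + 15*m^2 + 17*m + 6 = 4*m^3 + 26*m^2 + 32*m + 10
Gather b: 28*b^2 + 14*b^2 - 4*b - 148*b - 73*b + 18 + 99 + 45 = 42*b^2 - 225*b + 162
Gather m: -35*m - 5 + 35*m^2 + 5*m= 35*m^2 - 30*m - 5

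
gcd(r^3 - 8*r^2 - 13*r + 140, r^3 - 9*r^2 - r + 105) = r^2 - 12*r + 35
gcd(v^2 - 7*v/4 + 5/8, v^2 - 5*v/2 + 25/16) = v - 5/4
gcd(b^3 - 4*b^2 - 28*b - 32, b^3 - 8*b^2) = b - 8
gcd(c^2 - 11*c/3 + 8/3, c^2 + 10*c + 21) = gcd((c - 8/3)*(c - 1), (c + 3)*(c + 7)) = 1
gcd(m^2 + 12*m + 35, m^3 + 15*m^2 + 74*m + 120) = m + 5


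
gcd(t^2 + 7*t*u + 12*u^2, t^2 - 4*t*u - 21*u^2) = t + 3*u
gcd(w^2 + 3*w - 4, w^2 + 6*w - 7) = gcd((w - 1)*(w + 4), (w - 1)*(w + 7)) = w - 1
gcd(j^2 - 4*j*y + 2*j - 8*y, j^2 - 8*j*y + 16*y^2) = -j + 4*y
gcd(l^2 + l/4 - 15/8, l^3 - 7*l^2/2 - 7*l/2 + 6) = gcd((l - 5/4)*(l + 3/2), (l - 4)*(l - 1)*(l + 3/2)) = l + 3/2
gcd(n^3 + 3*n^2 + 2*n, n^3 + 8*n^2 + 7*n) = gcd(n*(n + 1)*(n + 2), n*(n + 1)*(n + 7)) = n^2 + n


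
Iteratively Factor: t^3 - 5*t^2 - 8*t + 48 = (t + 3)*(t^2 - 8*t + 16) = (t - 4)*(t + 3)*(t - 4)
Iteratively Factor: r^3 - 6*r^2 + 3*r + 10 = (r + 1)*(r^2 - 7*r + 10) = (r - 5)*(r + 1)*(r - 2)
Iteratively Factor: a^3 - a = (a + 1)*(a^2 - a) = (a - 1)*(a + 1)*(a)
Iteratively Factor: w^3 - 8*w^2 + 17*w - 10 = (w - 1)*(w^2 - 7*w + 10) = (w - 2)*(w - 1)*(w - 5)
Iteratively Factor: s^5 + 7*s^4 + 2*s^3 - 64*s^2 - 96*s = (s + 4)*(s^4 + 3*s^3 - 10*s^2 - 24*s) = (s - 3)*(s + 4)*(s^3 + 6*s^2 + 8*s) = (s - 3)*(s + 4)^2*(s^2 + 2*s) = (s - 3)*(s + 2)*(s + 4)^2*(s)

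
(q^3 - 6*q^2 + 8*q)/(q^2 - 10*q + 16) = q*(q - 4)/(q - 8)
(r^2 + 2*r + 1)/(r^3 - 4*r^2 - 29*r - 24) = (r + 1)/(r^2 - 5*r - 24)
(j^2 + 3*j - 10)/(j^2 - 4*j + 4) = (j + 5)/(j - 2)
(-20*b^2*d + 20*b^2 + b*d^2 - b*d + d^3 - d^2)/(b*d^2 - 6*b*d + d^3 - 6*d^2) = (-20*b^2*d + 20*b^2 + b*d^2 - b*d + d^3 - d^2)/(d*(b*d - 6*b + d^2 - 6*d))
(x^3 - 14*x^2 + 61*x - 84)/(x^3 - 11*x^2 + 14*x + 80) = (x^3 - 14*x^2 + 61*x - 84)/(x^3 - 11*x^2 + 14*x + 80)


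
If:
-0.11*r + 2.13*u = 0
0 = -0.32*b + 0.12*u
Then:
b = 0.375*u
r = 19.3636363636364*u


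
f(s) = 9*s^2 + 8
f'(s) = 18*s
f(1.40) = 25.64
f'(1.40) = 25.20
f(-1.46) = 27.18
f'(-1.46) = -26.28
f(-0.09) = 8.07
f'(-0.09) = -1.62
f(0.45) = 9.82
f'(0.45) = 8.10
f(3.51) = 118.88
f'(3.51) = 63.18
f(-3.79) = 137.28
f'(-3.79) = -68.22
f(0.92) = 15.62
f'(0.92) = 16.56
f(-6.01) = 333.08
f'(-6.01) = -108.18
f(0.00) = 8.00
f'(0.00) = 0.00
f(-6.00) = 332.00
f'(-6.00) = -108.00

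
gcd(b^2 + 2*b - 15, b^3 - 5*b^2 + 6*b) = b - 3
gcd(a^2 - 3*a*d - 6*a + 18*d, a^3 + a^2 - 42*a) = a - 6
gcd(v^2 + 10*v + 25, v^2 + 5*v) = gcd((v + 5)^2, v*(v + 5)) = v + 5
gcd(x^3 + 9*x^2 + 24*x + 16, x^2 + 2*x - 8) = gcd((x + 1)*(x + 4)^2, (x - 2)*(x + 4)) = x + 4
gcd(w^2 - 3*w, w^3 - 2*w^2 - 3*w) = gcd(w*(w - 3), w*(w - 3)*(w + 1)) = w^2 - 3*w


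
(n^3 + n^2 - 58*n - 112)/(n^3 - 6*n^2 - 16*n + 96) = (n^3 + n^2 - 58*n - 112)/(n^3 - 6*n^2 - 16*n + 96)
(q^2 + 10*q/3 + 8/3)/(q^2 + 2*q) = (q + 4/3)/q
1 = 1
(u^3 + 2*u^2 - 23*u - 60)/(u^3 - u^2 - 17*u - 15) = (u + 4)/(u + 1)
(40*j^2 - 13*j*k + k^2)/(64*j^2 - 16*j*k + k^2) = (5*j - k)/(8*j - k)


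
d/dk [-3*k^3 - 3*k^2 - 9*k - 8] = -9*k^2 - 6*k - 9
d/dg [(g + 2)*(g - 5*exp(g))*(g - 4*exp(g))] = -9*g^2*exp(g) + 3*g^2 + 40*g*exp(2*g) - 36*g*exp(g) + 4*g + 100*exp(2*g) - 18*exp(g)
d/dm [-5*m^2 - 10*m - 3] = -10*m - 10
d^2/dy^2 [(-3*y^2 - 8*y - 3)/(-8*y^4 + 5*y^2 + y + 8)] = 2*(576*y^8 + 3072*y^7 + 2040*y^6 - 816*y^5 + 1416*y^4 + 5257*y^3 + 1017*y^2 - 915*y + 11)/(512*y^12 - 960*y^10 - 192*y^9 - 936*y^8 + 240*y^7 + 1819*y^6 + 309*y^5 + 921*y^4 - 241*y^3 - 984*y^2 - 192*y - 512)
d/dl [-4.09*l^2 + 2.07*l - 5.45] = 2.07 - 8.18*l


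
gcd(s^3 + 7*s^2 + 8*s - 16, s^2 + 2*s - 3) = s - 1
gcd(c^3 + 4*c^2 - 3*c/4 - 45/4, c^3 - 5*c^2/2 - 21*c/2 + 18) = c^2 + 3*c/2 - 9/2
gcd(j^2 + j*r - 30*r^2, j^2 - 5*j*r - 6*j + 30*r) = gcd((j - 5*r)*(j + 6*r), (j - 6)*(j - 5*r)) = -j + 5*r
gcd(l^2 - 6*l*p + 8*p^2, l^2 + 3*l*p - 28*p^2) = -l + 4*p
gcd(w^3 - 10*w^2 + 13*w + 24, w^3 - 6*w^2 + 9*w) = w - 3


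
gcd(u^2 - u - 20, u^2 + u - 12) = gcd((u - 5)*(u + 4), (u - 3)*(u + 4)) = u + 4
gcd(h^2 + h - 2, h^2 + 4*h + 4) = h + 2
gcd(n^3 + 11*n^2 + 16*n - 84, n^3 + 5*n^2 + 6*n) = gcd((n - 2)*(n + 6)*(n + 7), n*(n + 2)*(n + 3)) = 1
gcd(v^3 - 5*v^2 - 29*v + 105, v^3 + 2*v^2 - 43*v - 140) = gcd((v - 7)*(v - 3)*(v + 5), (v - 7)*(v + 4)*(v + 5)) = v^2 - 2*v - 35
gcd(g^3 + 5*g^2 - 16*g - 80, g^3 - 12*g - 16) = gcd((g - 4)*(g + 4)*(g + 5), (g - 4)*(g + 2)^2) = g - 4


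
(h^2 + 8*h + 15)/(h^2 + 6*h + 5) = (h + 3)/(h + 1)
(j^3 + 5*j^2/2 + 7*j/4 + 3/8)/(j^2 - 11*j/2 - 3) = (j^2 + 2*j + 3/4)/(j - 6)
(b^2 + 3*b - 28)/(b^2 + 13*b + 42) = (b - 4)/(b + 6)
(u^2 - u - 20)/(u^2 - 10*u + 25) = (u + 4)/(u - 5)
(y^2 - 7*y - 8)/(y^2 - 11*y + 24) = (y + 1)/(y - 3)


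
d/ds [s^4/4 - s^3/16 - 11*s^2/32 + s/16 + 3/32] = s^3 - 3*s^2/16 - 11*s/16 + 1/16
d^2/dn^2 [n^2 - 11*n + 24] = 2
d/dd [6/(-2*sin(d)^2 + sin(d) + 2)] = 6*(4*sin(d) - 1)*cos(d)/(sin(d) + cos(2*d) + 1)^2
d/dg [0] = 0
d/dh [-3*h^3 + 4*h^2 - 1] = h*(8 - 9*h)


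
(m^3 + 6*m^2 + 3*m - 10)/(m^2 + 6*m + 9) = (m^3 + 6*m^2 + 3*m - 10)/(m^2 + 6*m + 9)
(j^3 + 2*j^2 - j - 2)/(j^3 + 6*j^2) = (j^3 + 2*j^2 - j - 2)/(j^2*(j + 6))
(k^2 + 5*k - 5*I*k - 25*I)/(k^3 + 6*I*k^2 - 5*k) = (k^2 + 5*k*(1 - I) - 25*I)/(k*(k^2 + 6*I*k - 5))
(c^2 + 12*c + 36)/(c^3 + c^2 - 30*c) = (c + 6)/(c*(c - 5))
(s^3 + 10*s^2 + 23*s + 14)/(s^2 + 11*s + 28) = (s^2 + 3*s + 2)/(s + 4)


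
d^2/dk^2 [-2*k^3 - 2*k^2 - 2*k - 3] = -12*k - 4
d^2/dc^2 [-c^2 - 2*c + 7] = -2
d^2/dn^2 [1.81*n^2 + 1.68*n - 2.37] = 3.62000000000000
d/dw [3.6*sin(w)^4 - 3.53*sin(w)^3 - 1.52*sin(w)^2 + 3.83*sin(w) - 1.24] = (14.4*sin(w)^3 - 10.59*sin(w)^2 - 3.04*sin(w) + 3.83)*cos(w)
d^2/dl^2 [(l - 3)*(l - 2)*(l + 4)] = 6*l - 2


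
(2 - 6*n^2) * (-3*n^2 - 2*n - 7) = 18*n^4 + 12*n^3 + 36*n^2 - 4*n - 14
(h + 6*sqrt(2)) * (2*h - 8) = 2*h^2 - 8*h + 12*sqrt(2)*h - 48*sqrt(2)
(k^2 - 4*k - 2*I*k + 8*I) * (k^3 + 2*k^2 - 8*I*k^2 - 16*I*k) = k^5 - 2*k^4 - 10*I*k^4 - 24*k^3 + 20*I*k^3 + 32*k^2 + 80*I*k^2 + 128*k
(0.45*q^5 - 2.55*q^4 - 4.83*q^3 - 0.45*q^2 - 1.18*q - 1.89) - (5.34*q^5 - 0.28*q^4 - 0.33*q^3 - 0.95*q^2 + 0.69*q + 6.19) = -4.89*q^5 - 2.27*q^4 - 4.5*q^3 + 0.5*q^2 - 1.87*q - 8.08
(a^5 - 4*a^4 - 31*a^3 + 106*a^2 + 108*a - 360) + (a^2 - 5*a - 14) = a^5 - 4*a^4 - 31*a^3 + 107*a^2 + 103*a - 374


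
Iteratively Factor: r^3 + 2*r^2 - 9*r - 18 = (r + 3)*(r^2 - r - 6) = (r - 3)*(r + 3)*(r + 2)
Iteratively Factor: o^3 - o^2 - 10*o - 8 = (o - 4)*(o^2 + 3*o + 2) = (o - 4)*(o + 2)*(o + 1)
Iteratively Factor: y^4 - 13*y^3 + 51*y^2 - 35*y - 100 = (y - 4)*(y^3 - 9*y^2 + 15*y + 25) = (y - 4)*(y + 1)*(y^2 - 10*y + 25) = (y - 5)*(y - 4)*(y + 1)*(y - 5)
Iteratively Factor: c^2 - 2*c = (c - 2)*(c)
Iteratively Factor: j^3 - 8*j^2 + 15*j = (j - 3)*(j^2 - 5*j) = j*(j - 3)*(j - 5)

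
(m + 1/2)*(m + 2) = m^2 + 5*m/2 + 1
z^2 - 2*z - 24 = (z - 6)*(z + 4)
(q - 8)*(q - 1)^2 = q^3 - 10*q^2 + 17*q - 8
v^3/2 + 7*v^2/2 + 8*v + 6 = (v/2 + 1)*(v + 2)*(v + 3)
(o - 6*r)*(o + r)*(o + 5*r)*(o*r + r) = o^4*r + o^3*r - 31*o^2*r^3 - 30*o*r^4 - 31*o*r^3 - 30*r^4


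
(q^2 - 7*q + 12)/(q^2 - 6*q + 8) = (q - 3)/(q - 2)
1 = 1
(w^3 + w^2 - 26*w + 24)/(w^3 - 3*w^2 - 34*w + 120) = (w - 1)/(w - 5)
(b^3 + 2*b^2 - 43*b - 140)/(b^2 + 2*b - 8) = (b^2 - 2*b - 35)/(b - 2)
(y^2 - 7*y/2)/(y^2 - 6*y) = (y - 7/2)/(y - 6)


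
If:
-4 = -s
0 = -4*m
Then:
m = 0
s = 4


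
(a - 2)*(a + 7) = a^2 + 5*a - 14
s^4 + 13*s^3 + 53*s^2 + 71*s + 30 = (s + 1)^2*(s + 5)*(s + 6)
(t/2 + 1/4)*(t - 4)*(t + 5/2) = t^3/2 - t^2/2 - 43*t/8 - 5/2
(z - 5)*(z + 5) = z^2 - 25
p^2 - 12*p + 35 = (p - 7)*(p - 5)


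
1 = 1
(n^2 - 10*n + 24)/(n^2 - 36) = (n - 4)/(n + 6)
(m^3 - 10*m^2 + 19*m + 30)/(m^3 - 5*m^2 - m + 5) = (m - 6)/(m - 1)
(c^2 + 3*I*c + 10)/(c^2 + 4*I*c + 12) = (c + 5*I)/(c + 6*I)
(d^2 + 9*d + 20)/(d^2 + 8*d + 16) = (d + 5)/(d + 4)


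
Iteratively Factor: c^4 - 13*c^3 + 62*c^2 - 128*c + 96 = (c - 4)*(c^3 - 9*c^2 + 26*c - 24) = (c - 4)*(c - 2)*(c^2 - 7*c + 12) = (c - 4)*(c - 3)*(c - 2)*(c - 4)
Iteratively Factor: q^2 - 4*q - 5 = (q + 1)*(q - 5)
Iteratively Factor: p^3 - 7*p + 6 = (p - 2)*(p^2 + 2*p - 3) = (p - 2)*(p + 3)*(p - 1)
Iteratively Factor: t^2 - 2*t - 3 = (t + 1)*(t - 3)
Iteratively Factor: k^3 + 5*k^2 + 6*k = (k + 3)*(k^2 + 2*k) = (k + 2)*(k + 3)*(k)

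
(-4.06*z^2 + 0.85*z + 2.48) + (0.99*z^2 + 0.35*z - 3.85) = -3.07*z^2 + 1.2*z - 1.37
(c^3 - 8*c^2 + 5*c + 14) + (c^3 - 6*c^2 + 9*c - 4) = 2*c^3 - 14*c^2 + 14*c + 10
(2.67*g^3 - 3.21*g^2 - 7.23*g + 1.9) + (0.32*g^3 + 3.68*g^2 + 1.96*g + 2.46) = 2.99*g^3 + 0.47*g^2 - 5.27*g + 4.36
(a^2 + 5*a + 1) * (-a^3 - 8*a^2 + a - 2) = -a^5 - 13*a^4 - 40*a^3 - 5*a^2 - 9*a - 2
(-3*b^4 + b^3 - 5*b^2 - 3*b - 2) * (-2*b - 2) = 6*b^5 + 4*b^4 + 8*b^3 + 16*b^2 + 10*b + 4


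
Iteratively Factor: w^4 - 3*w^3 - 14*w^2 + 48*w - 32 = (w - 1)*(w^3 - 2*w^2 - 16*w + 32) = (w - 4)*(w - 1)*(w^2 + 2*w - 8) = (w - 4)*(w - 1)*(w + 4)*(w - 2)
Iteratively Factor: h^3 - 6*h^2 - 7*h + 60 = (h - 4)*(h^2 - 2*h - 15) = (h - 5)*(h - 4)*(h + 3)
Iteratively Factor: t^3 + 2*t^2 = (t)*(t^2 + 2*t) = t^2*(t + 2)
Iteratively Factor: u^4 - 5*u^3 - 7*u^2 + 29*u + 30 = (u + 2)*(u^3 - 7*u^2 + 7*u + 15) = (u + 1)*(u + 2)*(u^2 - 8*u + 15) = (u - 3)*(u + 1)*(u + 2)*(u - 5)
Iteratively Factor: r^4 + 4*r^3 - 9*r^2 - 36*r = (r - 3)*(r^3 + 7*r^2 + 12*r) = (r - 3)*(r + 4)*(r^2 + 3*r) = (r - 3)*(r + 3)*(r + 4)*(r)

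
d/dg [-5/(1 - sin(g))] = -5*cos(g)/(sin(g) - 1)^2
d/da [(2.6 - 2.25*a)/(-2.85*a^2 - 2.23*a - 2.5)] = (-6.4125*a^2 + 14.82*a + 11.423)/(8.1225*a^4 + 12.711*a^3 + 19.2229*a^2 + 11.15*a + 6.25)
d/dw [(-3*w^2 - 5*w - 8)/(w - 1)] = (-3*w^2 + 6*w + 13)/(w^2 - 2*w + 1)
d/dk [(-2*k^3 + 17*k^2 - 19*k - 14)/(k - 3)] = (-4*k^3 + 35*k^2 - 102*k + 71)/(k^2 - 6*k + 9)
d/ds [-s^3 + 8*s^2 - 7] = s*(16 - 3*s)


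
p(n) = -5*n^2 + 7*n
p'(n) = 7 - 10*n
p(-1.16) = -14.85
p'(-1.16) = 18.60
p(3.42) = -34.54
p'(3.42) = -27.20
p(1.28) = 0.77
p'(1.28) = -5.80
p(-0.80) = -8.80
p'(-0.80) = 15.00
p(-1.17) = -15.03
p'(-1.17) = 18.70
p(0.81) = 2.39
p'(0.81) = -1.10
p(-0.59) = -5.87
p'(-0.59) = 12.90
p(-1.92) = -31.87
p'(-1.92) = 26.20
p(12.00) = -636.00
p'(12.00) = -113.00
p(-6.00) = -222.00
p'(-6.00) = 67.00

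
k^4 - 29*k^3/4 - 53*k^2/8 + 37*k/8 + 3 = (k - 8)*(k - 3/4)*(k + 1/2)*(k + 1)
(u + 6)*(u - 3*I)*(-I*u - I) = -I*u^3 - 3*u^2 - 7*I*u^2 - 21*u - 6*I*u - 18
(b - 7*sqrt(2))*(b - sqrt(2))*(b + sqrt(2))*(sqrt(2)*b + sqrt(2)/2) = sqrt(2)*b^4 - 14*b^3 + sqrt(2)*b^3/2 - 7*b^2 - 2*sqrt(2)*b^2 - sqrt(2)*b + 28*b + 14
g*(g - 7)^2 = g^3 - 14*g^2 + 49*g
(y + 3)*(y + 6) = y^2 + 9*y + 18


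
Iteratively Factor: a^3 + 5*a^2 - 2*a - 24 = (a + 4)*(a^2 + a - 6) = (a - 2)*(a + 4)*(a + 3)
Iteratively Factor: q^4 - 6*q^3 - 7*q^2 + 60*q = (q + 3)*(q^3 - 9*q^2 + 20*q) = (q - 4)*(q + 3)*(q^2 - 5*q) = (q - 5)*(q - 4)*(q + 3)*(q)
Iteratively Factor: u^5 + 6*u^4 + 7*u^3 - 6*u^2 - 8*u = (u + 2)*(u^4 + 4*u^3 - u^2 - 4*u) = (u + 2)*(u + 4)*(u^3 - u) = (u + 1)*(u + 2)*(u + 4)*(u^2 - u) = u*(u + 1)*(u + 2)*(u + 4)*(u - 1)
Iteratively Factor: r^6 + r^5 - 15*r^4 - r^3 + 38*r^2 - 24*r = (r + 2)*(r^5 - r^4 - 13*r^3 + 25*r^2 - 12*r) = (r - 1)*(r + 2)*(r^4 - 13*r^2 + 12*r) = r*(r - 1)*(r + 2)*(r^3 - 13*r + 12) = r*(r - 1)*(r + 2)*(r + 4)*(r^2 - 4*r + 3) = r*(r - 3)*(r - 1)*(r + 2)*(r + 4)*(r - 1)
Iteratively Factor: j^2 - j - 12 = (j - 4)*(j + 3)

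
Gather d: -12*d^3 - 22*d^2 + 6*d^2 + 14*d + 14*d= -12*d^3 - 16*d^2 + 28*d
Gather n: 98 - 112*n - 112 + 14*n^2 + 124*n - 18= 14*n^2 + 12*n - 32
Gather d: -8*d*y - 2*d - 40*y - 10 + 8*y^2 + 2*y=d*(-8*y - 2) + 8*y^2 - 38*y - 10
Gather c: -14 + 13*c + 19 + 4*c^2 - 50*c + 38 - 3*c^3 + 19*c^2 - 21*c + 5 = -3*c^3 + 23*c^2 - 58*c + 48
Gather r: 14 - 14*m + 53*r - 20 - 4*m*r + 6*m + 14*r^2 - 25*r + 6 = -8*m + 14*r^2 + r*(28 - 4*m)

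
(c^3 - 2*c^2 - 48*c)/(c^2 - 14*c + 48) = c*(c + 6)/(c - 6)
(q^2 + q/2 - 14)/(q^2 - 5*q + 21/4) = 2*(q + 4)/(2*q - 3)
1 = 1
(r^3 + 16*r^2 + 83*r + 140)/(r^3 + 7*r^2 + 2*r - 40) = (r + 7)/(r - 2)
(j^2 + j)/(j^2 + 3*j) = (j + 1)/(j + 3)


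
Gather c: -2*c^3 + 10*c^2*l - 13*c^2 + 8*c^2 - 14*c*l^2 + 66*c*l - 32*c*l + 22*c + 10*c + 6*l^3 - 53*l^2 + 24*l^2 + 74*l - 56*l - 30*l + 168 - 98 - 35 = -2*c^3 + c^2*(10*l - 5) + c*(-14*l^2 + 34*l + 32) + 6*l^3 - 29*l^2 - 12*l + 35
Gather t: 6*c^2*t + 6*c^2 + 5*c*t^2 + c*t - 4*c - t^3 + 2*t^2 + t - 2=6*c^2 - 4*c - t^3 + t^2*(5*c + 2) + t*(6*c^2 + c + 1) - 2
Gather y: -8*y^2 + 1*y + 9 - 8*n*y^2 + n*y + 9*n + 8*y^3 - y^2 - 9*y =9*n + 8*y^3 + y^2*(-8*n - 9) + y*(n - 8) + 9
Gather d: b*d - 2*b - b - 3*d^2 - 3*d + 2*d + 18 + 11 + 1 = -3*b - 3*d^2 + d*(b - 1) + 30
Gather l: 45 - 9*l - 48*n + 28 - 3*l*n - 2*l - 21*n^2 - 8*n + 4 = l*(-3*n - 11) - 21*n^2 - 56*n + 77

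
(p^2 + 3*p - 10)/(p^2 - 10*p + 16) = (p + 5)/(p - 8)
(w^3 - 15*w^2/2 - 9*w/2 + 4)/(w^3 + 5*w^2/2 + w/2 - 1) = (w - 8)/(w + 2)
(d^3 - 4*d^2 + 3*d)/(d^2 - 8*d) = (d^2 - 4*d + 3)/(d - 8)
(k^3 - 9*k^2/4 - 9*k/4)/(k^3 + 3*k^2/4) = (k - 3)/k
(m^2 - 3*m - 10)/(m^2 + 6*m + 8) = (m - 5)/(m + 4)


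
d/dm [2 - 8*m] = -8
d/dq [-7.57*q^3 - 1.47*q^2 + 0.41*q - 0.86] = -22.71*q^2 - 2.94*q + 0.41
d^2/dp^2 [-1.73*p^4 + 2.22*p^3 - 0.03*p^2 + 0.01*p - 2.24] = -20.76*p^2 + 13.32*p - 0.06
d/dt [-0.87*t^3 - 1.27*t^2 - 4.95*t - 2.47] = -2.61*t^2 - 2.54*t - 4.95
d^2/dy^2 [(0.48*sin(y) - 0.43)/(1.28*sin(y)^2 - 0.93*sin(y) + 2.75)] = (-0.786432000000001*sin(y)^5 + 2.246656*sin(y)^4 + 10.174848*sin(y)^3 - 11.137165*sin(y)^2 - 9.596643*sin(y) + 4.738586)/(2.097152*sin(y)^6 - 4.571136*sin(y)^5 + 16.838016*sin(y)^4 - 20.445957*sin(y)^3 + 36.175425*sin(y)^2 - 21.099375*sin(y) + 20.796875)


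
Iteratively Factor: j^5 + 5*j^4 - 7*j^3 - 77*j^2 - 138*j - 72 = (j + 3)*(j^4 + 2*j^3 - 13*j^2 - 38*j - 24) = (j + 3)^2*(j^3 - j^2 - 10*j - 8) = (j - 4)*(j + 3)^2*(j^2 + 3*j + 2) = (j - 4)*(j + 2)*(j + 3)^2*(j + 1)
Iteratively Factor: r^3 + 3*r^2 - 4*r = (r)*(r^2 + 3*r - 4) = r*(r - 1)*(r + 4)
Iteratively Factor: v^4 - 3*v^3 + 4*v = (v)*(v^3 - 3*v^2 + 4) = v*(v - 2)*(v^2 - v - 2) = v*(v - 2)*(v + 1)*(v - 2)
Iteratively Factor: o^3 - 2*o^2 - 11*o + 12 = (o - 4)*(o^2 + 2*o - 3) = (o - 4)*(o - 1)*(o + 3)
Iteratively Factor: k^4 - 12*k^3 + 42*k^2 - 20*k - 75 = (k - 5)*(k^3 - 7*k^2 + 7*k + 15) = (k - 5)*(k + 1)*(k^2 - 8*k + 15) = (k - 5)^2*(k + 1)*(k - 3)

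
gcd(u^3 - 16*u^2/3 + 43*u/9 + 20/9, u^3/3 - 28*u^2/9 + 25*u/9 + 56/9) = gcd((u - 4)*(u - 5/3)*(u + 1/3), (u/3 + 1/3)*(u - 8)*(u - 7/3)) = 1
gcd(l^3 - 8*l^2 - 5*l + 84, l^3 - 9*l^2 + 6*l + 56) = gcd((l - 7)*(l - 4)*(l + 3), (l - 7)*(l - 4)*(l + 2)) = l^2 - 11*l + 28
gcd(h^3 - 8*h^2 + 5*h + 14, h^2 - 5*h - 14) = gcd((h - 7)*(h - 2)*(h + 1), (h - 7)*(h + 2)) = h - 7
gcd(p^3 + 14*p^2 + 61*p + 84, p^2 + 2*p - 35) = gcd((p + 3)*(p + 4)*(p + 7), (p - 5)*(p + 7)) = p + 7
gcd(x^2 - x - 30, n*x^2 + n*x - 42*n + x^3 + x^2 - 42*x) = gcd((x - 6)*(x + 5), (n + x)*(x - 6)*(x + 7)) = x - 6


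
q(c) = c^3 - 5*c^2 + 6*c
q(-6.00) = -432.00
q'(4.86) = 28.26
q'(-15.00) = 831.00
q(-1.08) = -13.57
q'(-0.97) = 18.52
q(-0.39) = -3.16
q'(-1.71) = 31.87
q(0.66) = 2.07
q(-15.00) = -4590.00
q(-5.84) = -404.74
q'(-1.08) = 20.30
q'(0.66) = 0.71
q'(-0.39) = 10.36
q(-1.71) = -29.88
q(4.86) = 25.85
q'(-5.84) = 166.72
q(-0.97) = -11.44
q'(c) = 3*c^2 - 10*c + 6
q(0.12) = 0.65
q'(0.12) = 4.84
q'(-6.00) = 174.00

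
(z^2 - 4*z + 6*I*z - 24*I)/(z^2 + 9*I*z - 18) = (z - 4)/(z + 3*I)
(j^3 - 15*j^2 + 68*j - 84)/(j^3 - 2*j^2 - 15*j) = (-j^3 + 15*j^2 - 68*j + 84)/(j*(-j^2 + 2*j + 15))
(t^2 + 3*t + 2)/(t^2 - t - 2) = (t + 2)/(t - 2)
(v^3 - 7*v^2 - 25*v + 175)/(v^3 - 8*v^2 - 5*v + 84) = (v^2 - 25)/(v^2 - v - 12)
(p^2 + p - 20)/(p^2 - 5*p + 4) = (p + 5)/(p - 1)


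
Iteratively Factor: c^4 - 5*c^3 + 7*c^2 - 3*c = (c - 1)*(c^3 - 4*c^2 + 3*c) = (c - 3)*(c - 1)*(c^2 - c) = (c - 3)*(c - 1)^2*(c)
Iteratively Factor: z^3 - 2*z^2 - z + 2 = (z - 2)*(z^2 - 1) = (z - 2)*(z - 1)*(z + 1)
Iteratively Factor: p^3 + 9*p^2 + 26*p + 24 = (p + 3)*(p^2 + 6*p + 8) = (p + 2)*(p + 3)*(p + 4)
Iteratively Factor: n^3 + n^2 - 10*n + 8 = (n - 2)*(n^2 + 3*n - 4) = (n - 2)*(n + 4)*(n - 1)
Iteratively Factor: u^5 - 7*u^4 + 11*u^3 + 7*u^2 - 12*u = (u)*(u^4 - 7*u^3 + 11*u^2 + 7*u - 12) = u*(u - 4)*(u^3 - 3*u^2 - u + 3) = u*(u - 4)*(u - 1)*(u^2 - 2*u - 3) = u*(u - 4)*(u - 1)*(u + 1)*(u - 3)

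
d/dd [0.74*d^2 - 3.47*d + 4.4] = 1.48*d - 3.47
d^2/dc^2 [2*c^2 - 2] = 4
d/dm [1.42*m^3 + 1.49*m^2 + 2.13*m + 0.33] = 4.26*m^2 + 2.98*m + 2.13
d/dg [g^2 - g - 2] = 2*g - 1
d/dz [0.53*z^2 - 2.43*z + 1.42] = 1.06*z - 2.43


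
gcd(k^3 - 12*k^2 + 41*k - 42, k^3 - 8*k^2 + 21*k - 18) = k^2 - 5*k + 6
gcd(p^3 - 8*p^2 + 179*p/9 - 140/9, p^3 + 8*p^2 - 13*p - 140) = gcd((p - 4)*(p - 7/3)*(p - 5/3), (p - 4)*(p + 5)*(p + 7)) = p - 4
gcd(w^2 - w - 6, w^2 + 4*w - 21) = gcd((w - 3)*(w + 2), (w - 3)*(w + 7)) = w - 3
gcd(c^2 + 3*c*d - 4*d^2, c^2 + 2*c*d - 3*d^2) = c - d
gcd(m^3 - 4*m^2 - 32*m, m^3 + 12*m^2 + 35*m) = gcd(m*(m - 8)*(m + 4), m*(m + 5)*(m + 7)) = m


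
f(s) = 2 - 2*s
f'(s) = -2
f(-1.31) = 4.62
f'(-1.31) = -2.00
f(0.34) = 1.32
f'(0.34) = -2.00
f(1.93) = -1.86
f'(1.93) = -2.00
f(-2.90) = 7.80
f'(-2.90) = -2.00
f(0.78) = 0.44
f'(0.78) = -2.00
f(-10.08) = 22.16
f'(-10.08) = -2.00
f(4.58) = -7.16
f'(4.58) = -2.00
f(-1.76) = 5.52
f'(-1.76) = -2.00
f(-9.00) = 20.00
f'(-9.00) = -2.00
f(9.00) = -16.00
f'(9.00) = -2.00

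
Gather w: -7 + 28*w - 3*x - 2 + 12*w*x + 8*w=w*(12*x + 36) - 3*x - 9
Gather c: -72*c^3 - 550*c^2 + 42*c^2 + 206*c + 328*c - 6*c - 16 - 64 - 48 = -72*c^3 - 508*c^2 + 528*c - 128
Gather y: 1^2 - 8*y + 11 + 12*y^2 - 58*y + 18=12*y^2 - 66*y + 30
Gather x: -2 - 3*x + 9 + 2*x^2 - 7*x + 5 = 2*x^2 - 10*x + 12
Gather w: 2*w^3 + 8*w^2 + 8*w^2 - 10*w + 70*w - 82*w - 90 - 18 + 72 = 2*w^3 + 16*w^2 - 22*w - 36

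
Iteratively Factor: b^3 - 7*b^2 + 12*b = (b - 4)*(b^2 - 3*b) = b*(b - 4)*(b - 3)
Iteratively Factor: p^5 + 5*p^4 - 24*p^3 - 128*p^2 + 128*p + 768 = (p + 4)*(p^4 + p^3 - 28*p^2 - 16*p + 192) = (p + 4)^2*(p^3 - 3*p^2 - 16*p + 48) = (p - 3)*(p + 4)^2*(p^2 - 16) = (p - 3)*(p + 4)^3*(p - 4)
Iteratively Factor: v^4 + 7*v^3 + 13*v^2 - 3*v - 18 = (v + 2)*(v^3 + 5*v^2 + 3*v - 9) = (v + 2)*(v + 3)*(v^2 + 2*v - 3) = (v - 1)*(v + 2)*(v + 3)*(v + 3)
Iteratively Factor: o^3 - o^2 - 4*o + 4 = (o - 1)*(o^2 - 4) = (o - 2)*(o - 1)*(o + 2)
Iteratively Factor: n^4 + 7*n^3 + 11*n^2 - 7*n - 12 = (n - 1)*(n^3 + 8*n^2 + 19*n + 12) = (n - 1)*(n + 4)*(n^2 + 4*n + 3) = (n - 1)*(n + 3)*(n + 4)*(n + 1)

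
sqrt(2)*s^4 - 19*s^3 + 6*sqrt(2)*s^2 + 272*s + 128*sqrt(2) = (s - 8*sqrt(2))*(s - 4*sqrt(2))*(s + 2*sqrt(2))*(sqrt(2)*s + 1)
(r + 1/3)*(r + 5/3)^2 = r^3 + 11*r^2/3 + 35*r/9 + 25/27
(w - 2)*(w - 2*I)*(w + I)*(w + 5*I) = w^4 - 2*w^3 + 4*I*w^3 + 7*w^2 - 8*I*w^2 - 14*w + 10*I*w - 20*I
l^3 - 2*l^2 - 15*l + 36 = (l - 3)^2*(l + 4)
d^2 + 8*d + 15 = (d + 3)*(d + 5)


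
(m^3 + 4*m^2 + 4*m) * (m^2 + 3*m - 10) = m^5 + 7*m^4 + 6*m^3 - 28*m^2 - 40*m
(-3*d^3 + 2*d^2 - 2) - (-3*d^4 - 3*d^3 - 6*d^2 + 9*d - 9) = 3*d^4 + 8*d^2 - 9*d + 7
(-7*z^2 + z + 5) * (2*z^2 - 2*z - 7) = -14*z^4 + 16*z^3 + 57*z^2 - 17*z - 35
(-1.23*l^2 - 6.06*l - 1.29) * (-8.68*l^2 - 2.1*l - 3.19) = 10.6764*l^4 + 55.1838*l^3 + 27.8469*l^2 + 22.0404*l + 4.1151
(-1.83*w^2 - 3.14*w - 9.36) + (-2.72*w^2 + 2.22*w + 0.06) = -4.55*w^2 - 0.92*w - 9.3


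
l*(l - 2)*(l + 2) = l^3 - 4*l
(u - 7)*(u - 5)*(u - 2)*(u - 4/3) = u^4 - 46*u^3/3 + 233*u^2/3 - 446*u/3 + 280/3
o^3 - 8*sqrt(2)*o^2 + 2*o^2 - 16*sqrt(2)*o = o*(o + 2)*(o - 8*sqrt(2))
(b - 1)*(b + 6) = b^2 + 5*b - 6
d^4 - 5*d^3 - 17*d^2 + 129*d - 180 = (d - 4)*(d - 3)^2*(d + 5)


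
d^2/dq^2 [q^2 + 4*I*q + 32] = 2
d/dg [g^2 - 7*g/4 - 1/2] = 2*g - 7/4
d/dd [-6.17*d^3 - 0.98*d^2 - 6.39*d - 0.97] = -18.51*d^2 - 1.96*d - 6.39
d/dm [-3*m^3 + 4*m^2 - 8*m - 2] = -9*m^2 + 8*m - 8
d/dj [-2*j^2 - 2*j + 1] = -4*j - 2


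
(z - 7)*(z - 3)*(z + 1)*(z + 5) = z^4 - 4*z^3 - 34*z^2 + 76*z + 105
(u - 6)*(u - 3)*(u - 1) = u^3 - 10*u^2 + 27*u - 18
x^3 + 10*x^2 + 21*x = x*(x + 3)*(x + 7)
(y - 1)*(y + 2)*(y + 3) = y^3 + 4*y^2 + y - 6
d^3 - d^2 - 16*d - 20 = (d - 5)*(d + 2)^2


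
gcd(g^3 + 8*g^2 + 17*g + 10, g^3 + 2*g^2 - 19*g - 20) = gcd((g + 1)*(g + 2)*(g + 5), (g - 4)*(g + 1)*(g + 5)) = g^2 + 6*g + 5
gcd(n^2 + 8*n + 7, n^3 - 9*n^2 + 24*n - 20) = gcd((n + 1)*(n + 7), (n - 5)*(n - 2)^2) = 1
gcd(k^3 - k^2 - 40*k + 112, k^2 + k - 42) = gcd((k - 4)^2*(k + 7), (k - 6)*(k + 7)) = k + 7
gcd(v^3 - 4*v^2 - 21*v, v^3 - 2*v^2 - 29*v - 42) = v^2 - 4*v - 21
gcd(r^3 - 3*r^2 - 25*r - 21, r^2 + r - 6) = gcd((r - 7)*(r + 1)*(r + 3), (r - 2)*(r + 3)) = r + 3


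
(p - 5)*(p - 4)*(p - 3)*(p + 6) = p^4 - 6*p^3 - 25*p^2 + 222*p - 360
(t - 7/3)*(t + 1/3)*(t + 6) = t^3 + 4*t^2 - 115*t/9 - 14/3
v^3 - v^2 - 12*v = v*(v - 4)*(v + 3)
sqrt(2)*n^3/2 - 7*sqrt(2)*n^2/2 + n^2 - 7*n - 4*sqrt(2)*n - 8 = (n - 8)*(n + 1)*(sqrt(2)*n/2 + 1)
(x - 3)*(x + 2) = x^2 - x - 6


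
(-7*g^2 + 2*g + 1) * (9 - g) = 7*g^3 - 65*g^2 + 17*g + 9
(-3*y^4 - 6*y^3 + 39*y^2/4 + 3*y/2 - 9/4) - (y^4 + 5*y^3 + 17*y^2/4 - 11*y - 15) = -4*y^4 - 11*y^3 + 11*y^2/2 + 25*y/2 + 51/4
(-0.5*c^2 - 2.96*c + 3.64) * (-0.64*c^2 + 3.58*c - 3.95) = 0.32*c^4 + 0.1044*c^3 - 10.9514*c^2 + 24.7232*c - 14.378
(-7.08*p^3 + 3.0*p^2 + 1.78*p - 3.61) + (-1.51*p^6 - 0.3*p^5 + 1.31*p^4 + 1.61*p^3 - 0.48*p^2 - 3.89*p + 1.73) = -1.51*p^6 - 0.3*p^5 + 1.31*p^4 - 5.47*p^3 + 2.52*p^2 - 2.11*p - 1.88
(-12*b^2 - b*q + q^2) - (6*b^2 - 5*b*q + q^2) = -18*b^2 + 4*b*q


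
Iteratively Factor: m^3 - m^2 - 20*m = (m - 5)*(m^2 + 4*m) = (m - 5)*(m + 4)*(m)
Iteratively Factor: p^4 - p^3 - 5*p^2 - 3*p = (p)*(p^3 - p^2 - 5*p - 3) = p*(p + 1)*(p^2 - 2*p - 3) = p*(p + 1)^2*(p - 3)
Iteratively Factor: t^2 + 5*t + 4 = (t + 4)*(t + 1)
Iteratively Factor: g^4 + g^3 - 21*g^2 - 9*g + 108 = (g - 3)*(g^3 + 4*g^2 - 9*g - 36) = (g - 3)*(g + 4)*(g^2 - 9) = (g - 3)^2*(g + 4)*(g + 3)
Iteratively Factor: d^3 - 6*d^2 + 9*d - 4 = (d - 1)*(d^2 - 5*d + 4) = (d - 4)*(d - 1)*(d - 1)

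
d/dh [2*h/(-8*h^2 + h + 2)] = 4*(4*h^2 + 1)/(64*h^4 - 16*h^3 - 31*h^2 + 4*h + 4)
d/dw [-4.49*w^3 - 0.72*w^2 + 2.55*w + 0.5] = -13.47*w^2 - 1.44*w + 2.55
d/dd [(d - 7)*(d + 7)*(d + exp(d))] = d^2*exp(d) + 3*d^2 + 2*d*exp(d) - 49*exp(d) - 49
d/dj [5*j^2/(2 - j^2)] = 20*j/(j^2 - 2)^2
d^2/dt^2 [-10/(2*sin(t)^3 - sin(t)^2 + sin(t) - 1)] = 10*(36*sin(t)^5 - 22*sin(t)^4 - 40*sin(t)^3 + 47*sin(t)^2 - 21*sin(t) - 5)*sin(t)/(2*sin(t)^3 - sin(t)^2 + sin(t) - 1)^3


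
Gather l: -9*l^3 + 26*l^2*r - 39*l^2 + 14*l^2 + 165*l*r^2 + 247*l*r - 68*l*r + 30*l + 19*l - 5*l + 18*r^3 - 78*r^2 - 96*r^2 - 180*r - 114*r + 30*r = -9*l^3 + l^2*(26*r - 25) + l*(165*r^2 + 179*r + 44) + 18*r^3 - 174*r^2 - 264*r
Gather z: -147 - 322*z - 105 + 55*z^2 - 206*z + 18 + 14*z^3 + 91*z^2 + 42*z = 14*z^3 + 146*z^2 - 486*z - 234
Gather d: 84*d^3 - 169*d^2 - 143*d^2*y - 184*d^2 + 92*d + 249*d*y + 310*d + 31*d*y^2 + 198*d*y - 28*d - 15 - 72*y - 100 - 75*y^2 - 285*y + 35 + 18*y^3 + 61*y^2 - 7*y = 84*d^3 + d^2*(-143*y - 353) + d*(31*y^2 + 447*y + 374) + 18*y^3 - 14*y^2 - 364*y - 80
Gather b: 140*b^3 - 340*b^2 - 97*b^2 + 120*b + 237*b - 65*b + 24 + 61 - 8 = 140*b^3 - 437*b^2 + 292*b + 77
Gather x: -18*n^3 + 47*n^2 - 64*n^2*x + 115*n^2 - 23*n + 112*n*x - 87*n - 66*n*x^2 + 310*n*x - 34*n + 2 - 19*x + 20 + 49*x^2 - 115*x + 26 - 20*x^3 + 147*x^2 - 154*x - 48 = -18*n^3 + 162*n^2 - 144*n - 20*x^3 + x^2*(196 - 66*n) + x*(-64*n^2 + 422*n - 288)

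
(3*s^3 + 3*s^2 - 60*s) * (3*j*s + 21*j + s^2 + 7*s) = 9*j*s^4 + 72*j*s^3 - 117*j*s^2 - 1260*j*s + 3*s^5 + 24*s^4 - 39*s^3 - 420*s^2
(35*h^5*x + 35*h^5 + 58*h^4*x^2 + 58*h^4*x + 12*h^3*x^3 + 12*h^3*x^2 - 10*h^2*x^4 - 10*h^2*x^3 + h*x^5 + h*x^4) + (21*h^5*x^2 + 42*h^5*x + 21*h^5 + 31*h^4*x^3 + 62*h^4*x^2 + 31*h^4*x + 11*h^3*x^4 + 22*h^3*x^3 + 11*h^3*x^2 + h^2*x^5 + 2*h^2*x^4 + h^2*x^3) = 21*h^5*x^2 + 77*h^5*x + 56*h^5 + 31*h^4*x^3 + 120*h^4*x^2 + 89*h^4*x + 11*h^3*x^4 + 34*h^3*x^3 + 23*h^3*x^2 + h^2*x^5 - 8*h^2*x^4 - 9*h^2*x^3 + h*x^5 + h*x^4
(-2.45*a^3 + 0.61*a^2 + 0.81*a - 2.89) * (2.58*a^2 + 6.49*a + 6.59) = -6.321*a^5 - 14.3267*a^4 - 10.0968*a^3 + 1.8206*a^2 - 13.4182*a - 19.0451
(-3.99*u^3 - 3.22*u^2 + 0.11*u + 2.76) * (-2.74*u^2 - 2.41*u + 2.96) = 10.9326*u^5 + 18.4387*u^4 - 4.3516*u^3 - 17.3587*u^2 - 6.326*u + 8.1696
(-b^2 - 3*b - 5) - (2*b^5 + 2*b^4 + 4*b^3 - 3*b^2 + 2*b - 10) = -2*b^5 - 2*b^4 - 4*b^3 + 2*b^2 - 5*b + 5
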